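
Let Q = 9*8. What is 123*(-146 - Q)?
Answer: -26814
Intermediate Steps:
Q = 72
123*(-146 - Q) = 123*(-146 - 1*72) = 123*(-146 - 72) = 123*(-218) = -26814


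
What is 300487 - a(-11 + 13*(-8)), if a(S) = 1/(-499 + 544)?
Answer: 13521914/45 ≈ 3.0049e+5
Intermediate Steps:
a(S) = 1/45
300487 - a(-11 + 13*(-8)) = 300487 - 1*1/45 = 300487 - 1/45 = 13521914/45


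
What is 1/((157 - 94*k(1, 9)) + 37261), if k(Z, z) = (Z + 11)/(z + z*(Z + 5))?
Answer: 21/785402 ≈ 2.6738e-5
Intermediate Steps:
k(Z, z) = (11 + Z)/(z + z*(5 + Z))
1/((157 - 94*k(1, 9)) + 37261) = 1/((157 - 94*(11 + 1)/(9*(6 + 1))) + 37261) = 1/((157 - 94*12/(9*7)) + 37261) = 1/((157 - 94*4/21) + 37261) = 1/((157 - 376/21) + 37261) = 1/(2921/21 + 37261) = 1/(785402/21) = 21/785402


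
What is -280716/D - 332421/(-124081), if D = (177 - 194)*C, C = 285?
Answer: 12147367247/200390815 ≈ 60.618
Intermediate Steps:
D = -4845 (D = (177 - 194)*285 = -17*285 = -4845)
-280716/D - 332421/(-124081) = -280716/(-4845) - 332421/(-124081) = -280716*(-1/4845) - 332421*(-1/124081) = 93572/1615 + 332421/124081 = 12147367247/200390815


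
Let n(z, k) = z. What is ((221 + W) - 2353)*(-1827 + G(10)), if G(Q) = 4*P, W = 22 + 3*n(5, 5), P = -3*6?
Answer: 3978405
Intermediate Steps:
P = -18
W = 37 (W = 22 + 3*5 = 22 + 15 = 37)
G(Q) = -72 (G(Q) = 4*(-18) = -72)
((221 + W) - 2353)*(-1827 + G(10)) = ((221 + 37) - 2353)*(-1827 - 72) = (258 - 2353)*(-1899) = -2095*(-1899) = 3978405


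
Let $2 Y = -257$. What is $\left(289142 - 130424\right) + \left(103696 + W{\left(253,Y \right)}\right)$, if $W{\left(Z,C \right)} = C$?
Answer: $\frac{524571}{2} \approx 2.6229 \cdot 10^{5}$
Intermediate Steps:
$Y = - \frac{257}{2}$ ($Y = \frac{1}{2} \left(-257\right) = - \frac{257}{2} \approx -128.5$)
$\left(289142 - 130424\right) + \left(103696 + W{\left(253,Y \right)}\right) = \left(289142 - 130424\right) + \left(103696 - \frac{257}{2}\right) = 158718 + \frac{207135}{2} = \frac{524571}{2}$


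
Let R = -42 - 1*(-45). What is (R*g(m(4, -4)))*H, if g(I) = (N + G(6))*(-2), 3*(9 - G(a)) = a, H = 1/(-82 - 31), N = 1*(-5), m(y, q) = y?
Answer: 12/113 ≈ 0.10619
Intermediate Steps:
N = -5
H = -1/113 (H = 1/(-113) = -1/113 ≈ -0.0088496)
G(a) = 9 - a/3
g(I) = -4 (g(I) = (-5 + (9 - 1/3*6))*(-2) = (-5 + (9 - 2))*(-2) = (-5 + 7)*(-2) = 2*(-2) = -4)
R = 3 (R = -42 + 45 = 3)
(R*g(m(4, -4)))*H = (3*(-4))*(-1/113) = -12*(-1/113) = 12/113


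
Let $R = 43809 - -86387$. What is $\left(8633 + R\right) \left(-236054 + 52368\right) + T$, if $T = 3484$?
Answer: $-25500940210$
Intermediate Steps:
$R = 130196$ ($R = 43809 + 86387 = 130196$)
$\left(8633 + R\right) \left(-236054 + 52368\right) + T = \left(8633 + 130196\right) \left(-236054 + 52368\right) + 3484 = 138829 \left(-183686\right) + 3484 = -25500943694 + 3484 = -25500940210$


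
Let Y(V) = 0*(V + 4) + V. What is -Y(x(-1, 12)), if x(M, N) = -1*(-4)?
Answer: -4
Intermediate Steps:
x(M, N) = 4
Y(V) = V (Y(V) = 0*(4 + V) + V = 0 + V = V)
-Y(x(-1, 12)) = -1*4 = -4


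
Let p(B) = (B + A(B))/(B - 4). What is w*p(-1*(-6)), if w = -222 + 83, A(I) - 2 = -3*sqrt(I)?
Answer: -556 + 417*sqrt(6)/2 ≈ -45.281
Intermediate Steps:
A(I) = 2 - 3*sqrt(I)
w = -139
p(B) = (2 + B - 3*sqrt(B))/(-4 + B) (p(B) = (B + (2 - 3*sqrt(B)))/(B - 4) = (2 + B - 3*sqrt(B))/(-4 + B))
w*p(-1*(-6)) = -139*(2 - 1*(-6) - 3*sqrt(6))/(-4 - 1*(-6)) = -139*(2 + 6 - 3*sqrt(6))/(-4 + 6) = -139*(8 - 3*sqrt(6))/2 = -139*(4 - 3*sqrt(6)/2) = -556 + 417*sqrt(6)/2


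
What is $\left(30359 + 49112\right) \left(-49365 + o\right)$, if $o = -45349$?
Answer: $-7527016294$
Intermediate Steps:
$\left(30359 + 49112\right) \left(-49365 + o\right) = \left(30359 + 49112\right) \left(-49365 - 45349\right) = 79471 \left(-94714\right) = -7527016294$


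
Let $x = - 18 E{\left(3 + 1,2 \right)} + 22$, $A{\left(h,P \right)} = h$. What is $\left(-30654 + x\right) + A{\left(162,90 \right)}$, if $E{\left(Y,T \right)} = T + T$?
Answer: $-30542$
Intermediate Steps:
$E{\left(Y,T \right)} = 2 T$
$x = -50$ ($x = - 18 \cdot 2 \cdot 2 + 22 = \left(-18\right) 4 + 22 = -72 + 22 = -50$)
$\left(-30654 + x\right) + A{\left(162,90 \right)} = \left(-30654 - 50\right) + 162 = -30704 + 162 = -30542$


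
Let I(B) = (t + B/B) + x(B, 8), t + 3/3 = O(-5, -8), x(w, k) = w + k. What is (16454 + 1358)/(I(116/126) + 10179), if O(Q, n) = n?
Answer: 1122156/641335 ≈ 1.7497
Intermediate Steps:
x(w, k) = k + w
t = -9 (t = -1 - 8 = -9)
I(B) = B (I(B) = (-9 + B/B) + (8 + B) = (-9 + 1) + (8 + B) = -8 + (8 + B) = B)
(16454 + 1358)/(I(116/126) + 10179) = (16454 + 1358)/(116/126 + 10179) = 17812/(116*(1/126) + 10179) = 17812/(58/63 + 10179) = 17812/(641335/63) = 17812*(63/641335) = 1122156/641335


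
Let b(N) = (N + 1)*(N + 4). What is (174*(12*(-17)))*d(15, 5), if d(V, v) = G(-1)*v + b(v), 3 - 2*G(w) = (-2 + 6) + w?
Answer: -1916784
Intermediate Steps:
b(N) = (1 + N)*(4 + N)
G(w) = -½ - w/2 (G(w) = 3/2 - ((-2 + 6) + w)/2 = 3/2 - (4 + w)/2 = 3/2 + (-2 - w/2) = -½ - w/2)
d(V, v) = 4 + v² + 5*v (d(V, v) = (-½ - ½*(-1))*v + (4 + v² + 5*v) = (-½ + ½)*v + (4 + v² + 5*v) = 0*v + (4 + v² + 5*v) = 0 + (4 + v² + 5*v) = 4 + v² + 5*v)
(174*(12*(-17)))*d(15, 5) = (174*(12*(-17)))*(4 + 5² + 5*5) = (174*(-204))*(4 + 25 + 25) = -35496*54 = -1916784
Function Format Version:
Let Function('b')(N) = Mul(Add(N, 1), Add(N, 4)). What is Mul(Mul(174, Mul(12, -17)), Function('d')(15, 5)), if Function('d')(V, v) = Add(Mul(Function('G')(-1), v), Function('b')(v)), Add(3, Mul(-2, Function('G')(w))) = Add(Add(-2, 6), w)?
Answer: -1916784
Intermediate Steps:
Function('b')(N) = Mul(Add(1, N), Add(4, N))
Function('G')(w) = Add(Rational(-1, 2), Mul(Rational(-1, 2), w)) (Function('G')(w) = Add(Rational(3, 2), Mul(Rational(-1, 2), Add(Add(-2, 6), w))) = Add(Rational(3, 2), Mul(Rational(-1, 2), Add(4, w))) = Add(Rational(3, 2), Add(-2, Mul(Rational(-1, 2), w))) = Add(Rational(-1, 2), Mul(Rational(-1, 2), w)))
Function('d')(V, v) = Add(4, Pow(v, 2), Mul(5, v)) (Function('d')(V, v) = Add(Mul(Add(Rational(-1, 2), Mul(Rational(-1, 2), -1)), v), Add(4, Pow(v, 2), Mul(5, v))) = Add(Mul(Add(Rational(-1, 2), Rational(1, 2)), v), Add(4, Pow(v, 2), Mul(5, v))) = Add(Mul(0, v), Add(4, Pow(v, 2), Mul(5, v))) = Add(0, Add(4, Pow(v, 2), Mul(5, v))) = Add(4, Pow(v, 2), Mul(5, v)))
Mul(Mul(174, Mul(12, -17)), Function('d')(15, 5)) = Mul(Mul(174, Mul(12, -17)), Add(4, Pow(5, 2), Mul(5, 5))) = Mul(Mul(174, -204), Add(4, 25, 25)) = Mul(-35496, 54) = -1916784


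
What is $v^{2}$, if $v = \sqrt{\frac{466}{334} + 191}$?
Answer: $\frac{32130}{167} \approx 192.4$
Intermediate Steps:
$v = \frac{3 \sqrt{596190}}{167}$ ($v = \sqrt{466 \cdot \frac{1}{334} + 191} = \sqrt{\frac{233}{167} + 191} = \sqrt{\frac{32130}{167}} = \frac{3 \sqrt{596190}}{167} \approx 13.871$)
$v^{2} = \left(\frac{3 \sqrt{596190}}{167}\right)^{2} = \frac{32130}{167}$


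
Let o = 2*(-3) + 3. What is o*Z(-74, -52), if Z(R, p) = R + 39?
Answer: 105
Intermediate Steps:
Z(R, p) = 39 + R
o = -3 (o = -6 + 3 = -3)
o*Z(-74, -52) = -3*(39 - 74) = -3*(-35) = 105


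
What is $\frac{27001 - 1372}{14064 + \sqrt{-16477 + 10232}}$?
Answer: $\frac{360446256}{197802341} - \frac{25629 i \sqrt{6245}}{197802341} \approx 1.8223 - 0.010239 i$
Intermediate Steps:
$\frac{27001 - 1372}{14064 + \sqrt{-16477 + 10232}} = \frac{25629}{14064 + \sqrt{-6245}} = \frac{25629}{14064 + i \sqrt{6245}}$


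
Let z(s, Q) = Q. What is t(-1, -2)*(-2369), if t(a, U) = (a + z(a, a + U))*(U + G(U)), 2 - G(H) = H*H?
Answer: -37904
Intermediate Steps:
G(H) = 2 - H**2 (G(H) = 2 - H*H = 2 - H**2)
t(a, U) = (U + 2*a)*(2 + U - U**2) (t(a, U) = (a + (a + U))*(U + (2 - U**2)) = (a + (U + a))*(2 + U - U**2) = (U + 2*a)*(2 + U - U**2))
t(-1, -2)*(-2369) = (-2*(-1) - 2*(-2 - 1) - 1*(-1)*(-2 + (-2)**2) - (-2 + (-2)**2)*(-2 - 1))*(-2369) = (2 - 2*(-3) - 1*(-1)*(-2 + 4) - 1*(-2 + 4)*(-3))*(-2369) = (2 + 6 - 1*(-1)*2 - 1*2*(-3))*(-2369) = (2 + 6 + 2 + 6)*(-2369) = 16*(-2369) = -37904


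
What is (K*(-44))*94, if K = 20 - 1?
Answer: -78584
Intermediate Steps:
K = 19
(K*(-44))*94 = (19*(-44))*94 = -836*94 = -78584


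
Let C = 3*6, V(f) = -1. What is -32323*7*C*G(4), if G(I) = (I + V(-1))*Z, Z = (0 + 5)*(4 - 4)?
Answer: 0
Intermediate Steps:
Z = 0 (Z = 5*0 = 0)
G(I) = 0 (G(I) = (I - 1)*0 = (-1 + I)*0 = 0)
C = 18
-32323*7*C*G(4) = -32323*7*18*0 = -4072698*0 = -32323*0 = 0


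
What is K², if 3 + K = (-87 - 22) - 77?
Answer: 35721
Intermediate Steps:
K = -189 (K = -3 + ((-87 - 22) - 77) = -3 + (-109 - 77) = -3 - 186 = -189)
K² = (-189)² = 35721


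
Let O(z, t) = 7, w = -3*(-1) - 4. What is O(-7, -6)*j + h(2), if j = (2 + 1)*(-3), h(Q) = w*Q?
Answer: -65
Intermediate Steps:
w = -1 (w = 3 - 4 = -1)
h(Q) = -Q
j = -9 (j = 3*(-3) = -9)
O(-7, -6)*j + h(2) = 7*(-9) - 1*2 = -63 - 2 = -65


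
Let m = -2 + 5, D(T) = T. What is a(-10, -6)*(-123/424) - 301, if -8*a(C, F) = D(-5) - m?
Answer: -127747/424 ≈ -301.29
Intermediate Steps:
m = 3
a(C, F) = 1 (a(C, F) = -(-5 - 1*3)/8 = -(-5 - 3)/8 = -1/8*(-8) = 1)
a(-10, -6)*(-123/424) - 301 = 1*(-123/424) - 301 = -123/424 - 301 = -127747/424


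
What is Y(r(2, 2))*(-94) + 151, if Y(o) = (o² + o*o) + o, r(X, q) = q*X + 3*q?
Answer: -19589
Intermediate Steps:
r(X, q) = 3*q + X*q (r(X, q) = X*q + 3*q = 3*q + X*q)
Y(o) = o + 2*o² (Y(o) = (o² + o²) + o = 2*o² + o = o + 2*o²)
Y(r(2, 2))*(-94) + 151 = ((2*(3 + 2))*(1 + 2*(2*(3 + 2))))*(-94) + 151 = ((2*5)*(1 + 2*(2*5)))*(-94) + 151 = (10*(1 + 2*10))*(-94) + 151 = (10*(1 + 20))*(-94) + 151 = (10*21)*(-94) + 151 = 210*(-94) + 151 = -19740 + 151 = -19589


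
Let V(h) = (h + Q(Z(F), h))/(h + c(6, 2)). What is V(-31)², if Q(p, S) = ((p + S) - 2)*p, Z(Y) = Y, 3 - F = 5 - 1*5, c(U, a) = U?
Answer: 14641/625 ≈ 23.426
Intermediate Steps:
F = 3 (F = 3 - (5 - 1*5) = 3 - (5 - 5) = 3 - 1*0 = 3 + 0 = 3)
Q(p, S) = p*(-2 + S + p) (Q(p, S) = ((S + p) - 2)*p = (-2 + S + p)*p = p*(-2 + S + p))
V(h) = (3 + 4*h)/(6 + h) (V(h) = (h + 3*(-2 + h + 3))/(h + 6) = (h + 3*(1 + h))/(6 + h) = (h + (3 + 3*h))/(6 + h) = (3 + 4*h)/(6 + h))
V(-31)² = ((3 + 4*(-31))/(6 - 31))² = ((3 - 124)/(-25))² = (-1/25*(-121))² = (121/25)² = 14641/625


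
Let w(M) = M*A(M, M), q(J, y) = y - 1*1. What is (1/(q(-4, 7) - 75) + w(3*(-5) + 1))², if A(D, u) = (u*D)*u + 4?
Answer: 7005756691921/4761 ≈ 1.4715e+9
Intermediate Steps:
q(J, y) = -1 + y (q(J, y) = y - 1 = -1 + y)
A(D, u) = 4 + D*u² (A(D, u) = (D*u)*u + 4 = D*u² + 4 = 4 + D*u²)
w(M) = M*(4 + M³) (w(M) = M*(4 + M*M²) = M*(4 + M³))
(1/(q(-4, 7) - 75) + w(3*(-5) + 1))² = (1/((-1 + 7) - 75) + (3*(-5) + 1)*(4 + (3*(-5) + 1)³))² = (1/(6 - 75) + (-15 + 1)*(4 + (-15 + 1)³))² = (1/(-69) - 14*(4 + (-14)³))² = (-1/69 - 14*(4 - 2744))² = (-1/69 - 14*(-2740))² = (-1/69 + 38360)² = (2646839/69)² = 7005756691921/4761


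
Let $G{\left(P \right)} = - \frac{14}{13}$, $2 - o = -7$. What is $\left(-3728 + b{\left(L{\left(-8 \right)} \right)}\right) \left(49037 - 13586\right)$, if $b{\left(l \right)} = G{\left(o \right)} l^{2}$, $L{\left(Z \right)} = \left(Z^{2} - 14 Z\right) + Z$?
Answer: $-1209697200$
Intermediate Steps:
$o = 9$ ($o = 2 - -7 = 2 + 7 = 9$)
$G{\left(P \right)} = - \frac{14}{13}$ ($G{\left(P \right)} = \left(-14\right) \frac{1}{13} = - \frac{14}{13}$)
$L{\left(Z \right)} = Z^{2} - 13 Z$
$b{\left(l \right)} = - \frac{14 l^{2}}{13}$
$\left(-3728 + b{\left(L{\left(-8 \right)} \right)}\right) \left(49037 - 13586\right) = \left(-3728 - \frac{14 \left(- 8 \left(-13 - 8\right)\right)^{2}}{13}\right) \left(49037 - 13586\right) = \left(-3728 - \frac{14 \left(\left(-8\right) \left(-21\right)\right)^{2}}{13}\right) 35451 = \left(-3728 - \frac{14 \cdot 168^{2}}{13}\right) 35451 = \left(-3728 - \frac{395136}{13}\right) 35451 = \left(- \frac{443600}{13}\right) 35451 = -1209697200$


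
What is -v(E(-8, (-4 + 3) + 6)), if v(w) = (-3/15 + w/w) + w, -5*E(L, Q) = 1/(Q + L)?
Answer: -13/15 ≈ -0.86667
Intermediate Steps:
E(L, Q) = -1/(5*(L + Q)) (E(L, Q) = -1/(5*(Q + L)) = -1/(5*(L + Q)))
v(w) = ⅘ + w (v(w) = (-3*1/15 + 1) + w = (-⅕ + 1) + w = ⅘ + w)
-v(E(-8, (-4 + 3) + 6)) = -(⅘ - 1/(5*(-8) + 5*((-4 + 3) + 6))) = -(⅘ - 1/(-40 + 5*(-1 + 6))) = -(⅘ - 1/(-40 + 5*5)) = -(⅘ - 1/(-40 + 25)) = -(⅘ - 1/(-15)) = -(⅘ - 1*(-1/15)) = -(⅘ + 1/15) = -1*13/15 = -13/15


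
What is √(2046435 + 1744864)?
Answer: √3791299 ≈ 1947.1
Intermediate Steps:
√(2046435 + 1744864) = √3791299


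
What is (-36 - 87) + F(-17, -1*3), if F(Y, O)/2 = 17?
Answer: -89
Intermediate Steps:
F(Y, O) = 34 (F(Y, O) = 2*17 = 34)
(-36 - 87) + F(-17, -1*3) = (-36 - 87) + 34 = -123 + 34 = -89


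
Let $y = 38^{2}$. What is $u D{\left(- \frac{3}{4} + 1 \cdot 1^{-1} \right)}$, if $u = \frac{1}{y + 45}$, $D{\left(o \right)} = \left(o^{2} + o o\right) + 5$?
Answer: $\frac{41}{11912} \approx 0.0034419$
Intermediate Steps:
$y = 1444$
$D{\left(o \right)} = 5 + 2 o^{2}$ ($D{\left(o \right)} = \left(o^{2} + o^{2}\right) + 5 = 2 o^{2} + 5 = 5 + 2 o^{2}$)
$u = \frac{1}{1489}$ ($u = \frac{1}{1444 + 45} = \frac{1}{1489} \approx 0.00067159$)
$u D{\left(- \frac{3}{4} + 1 \cdot 1^{-1} \right)} = \frac{5 + 2 \left(- \frac{3}{4} + 1 \cdot 1^{-1}\right)^{2}}{1489} = \frac{5 + 2 \left(\left(-3\right) \frac{1}{4} + 1 \cdot 1\right)^{2}}{1489} = \frac{5 + 2 \left(- \frac{3}{4} + 1\right)^{2}}{1489} = \frac{5 + \frac{2}{16}}{1489} = \frac{5 + 2 \cdot \frac{1}{16}}{1489} = \frac{5 + \frac{1}{8}}{1489} = \frac{1}{1489} \cdot \frac{41}{8} = \frac{41}{11912}$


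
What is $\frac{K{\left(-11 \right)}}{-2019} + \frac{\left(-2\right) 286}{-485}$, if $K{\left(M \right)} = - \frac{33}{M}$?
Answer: $\frac{384471}{326405} \approx 1.1779$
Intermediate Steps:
$\frac{K{\left(-11 \right)}}{-2019} + \frac{\left(-2\right) 286}{-485} = \frac{\left(-33\right) \frac{1}{-11}}{-2019} + \frac{\left(-2\right) 286}{-485} = \left(-33\right) \left(- \frac{1}{11}\right) \left(- \frac{1}{2019}\right) - - \frac{572}{485} = 3 \left(- \frac{1}{2019}\right) + \frac{572}{485} = - \frac{1}{673} + \frac{572}{485} = \frac{384471}{326405}$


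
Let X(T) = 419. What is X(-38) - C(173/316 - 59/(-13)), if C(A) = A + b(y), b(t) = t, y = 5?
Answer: 1679819/4108 ≈ 408.91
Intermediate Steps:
C(A) = 5 + A (C(A) = A + 5 = 5 + A)
X(-38) - C(173/316 - 59/(-13)) = 419 - (5 + (173/316 - 59/(-13))) = 419 - (5 + (173*(1/316) - 59*(-1/13))) = 419 - (5 + (173/316 + 59/13)) = 419 - (5 + 20893/4108) = 419 - 1*41433/4108 = 419 - 41433/4108 = 1679819/4108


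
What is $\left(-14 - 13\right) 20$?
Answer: $-540$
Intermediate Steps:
$\left(-14 - 13\right) 20 = \left(-27\right) 20 = -540$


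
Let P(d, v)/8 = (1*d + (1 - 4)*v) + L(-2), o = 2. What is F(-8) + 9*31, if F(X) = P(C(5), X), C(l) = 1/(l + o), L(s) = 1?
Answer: 3361/7 ≈ 480.14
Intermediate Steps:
C(l) = 1/(2 + l) (C(l) = 1/(l + 2) = 1/(2 + l))
P(d, v) = 8 - 24*v + 8*d (P(d, v) = 8*((1*d + (1 - 4)*v) + 1) = 8*((d - 3*v) + 1) = 8*(1 + d - 3*v) = 8 - 24*v + 8*d)
F(X) = 64/7 - 24*X (F(X) = 8 - 24*X + 8/(2 + 5) = 8 - 24*X + 8/7 = 64/7 - 24*X)
F(-8) + 9*31 = (64/7 - 24*(-8)) + 9*31 = (64/7 + 192) + 279 = 1408/7 + 279 = 3361/7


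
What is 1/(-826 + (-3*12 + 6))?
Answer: -1/856 ≈ -0.0011682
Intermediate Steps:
1/(-826 + (-3*12 + 6)) = 1/(-826 + (-36 + 6)) = 1/(-826 - 30) = 1/(-856) = -1/856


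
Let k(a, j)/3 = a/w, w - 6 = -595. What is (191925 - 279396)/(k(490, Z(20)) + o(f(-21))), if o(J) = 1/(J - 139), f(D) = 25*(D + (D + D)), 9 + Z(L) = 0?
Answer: 88305998166/2520169 ≈ 35040.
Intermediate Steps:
Z(L) = -9 (Z(L) = -9 + 0 = -9)
w = -589 (w = 6 - 595 = -589)
k(a, j) = -3*a/589 (k(a, j) = 3*(a/(-589)) = 3*(a*(-1/589)) = 3*(-a/589) = -3*a/589)
f(D) = 75*D (f(D) = 25*(D + 2*D) = 25*(3*D) = 75*D)
o(J) = 1/(-139 + J)
(191925 - 279396)/(k(490, Z(20)) + o(f(-21))) = (191925 - 279396)/(-3/589*490 + 1/(-139 + 75*(-21))) = -87471/(-1470/589 + 1/(-139 - 1575)) = -87471/(-1470/589 + 1/(-1714)) = -87471/(-1470/589 - 1/1714) = -87471/(-2520169/1009546) = -87471*(-1009546/2520169) = 88305998166/2520169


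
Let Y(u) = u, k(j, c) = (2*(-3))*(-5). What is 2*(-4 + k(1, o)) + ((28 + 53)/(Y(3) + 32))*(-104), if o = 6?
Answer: -6604/35 ≈ -188.69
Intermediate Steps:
k(j, c) = 30 (k(j, c) = -6*(-5) = 30)
2*(-4 + k(1, o)) + ((28 + 53)/(Y(3) + 32))*(-104) = 2*(-4 + 30) + ((28 + 53)/(3 + 32))*(-104) = 2*26 + (81/35)*(-104) = 52 + (81*(1/35))*(-104) = 52 + (81/35)*(-104) = 52 - 8424/35 = -6604/35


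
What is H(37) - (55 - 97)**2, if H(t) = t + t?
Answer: -1690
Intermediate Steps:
H(t) = 2*t
H(37) - (55 - 97)**2 = 2*37 - (55 - 97)**2 = 74 - 1*(-42)**2 = 74 - 1*1764 = 74 - 1764 = -1690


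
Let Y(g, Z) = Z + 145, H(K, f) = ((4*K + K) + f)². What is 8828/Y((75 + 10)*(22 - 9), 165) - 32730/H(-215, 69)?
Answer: 2231026877/78432790 ≈ 28.445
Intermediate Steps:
H(K, f) = (f + 5*K)² (H(K, f) = (5*K + f)² = (f + 5*K)²)
Y(g, Z) = 145 + Z
8828/Y((75 + 10)*(22 - 9), 165) - 32730/H(-215, 69) = 8828/(145 + 165) - 32730/(69 + 5*(-215))² = 8828/310 - 32730/(69 - 1075)² = 8828*(1/310) - 32730/((-1006)²) = 4414/155 - 32730/1012036 = 4414/155 - 32730*1/1012036 = 4414/155 - 16365/506018 = 2231026877/78432790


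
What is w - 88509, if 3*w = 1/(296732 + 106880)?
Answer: -107169883523/1210836 ≈ -88509.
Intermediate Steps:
w = 1/1210836 (w = 1/(3*(296732 + 106880)) = (⅓)/403612 = (⅓)*(1/403612) = 1/1210836 ≈ 8.2588e-7)
w - 88509 = 1/1210836 - 88509 = -107169883523/1210836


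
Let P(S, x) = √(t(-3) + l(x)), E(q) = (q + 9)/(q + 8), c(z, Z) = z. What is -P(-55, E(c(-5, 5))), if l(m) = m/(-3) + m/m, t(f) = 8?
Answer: -√77/3 ≈ -2.9250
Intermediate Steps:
E(q) = (9 + q)/(8 + q)
l(m) = 1 - m/3 (l(m) = m*(-⅓) + 1 = -m/3 + 1 = 1 - m/3)
P(S, x) = √(9 - x/3) (P(S, x) = √(8 + (1 - x/3)) = √(9 - x/3))
-P(-55, E(c(-5, 5))) = -√(81 - 3*(9 - 5)/(8 - 5))/3 = -√(81 - 3*4/3)/3 = -√(81 - 4)/3 = -√77/3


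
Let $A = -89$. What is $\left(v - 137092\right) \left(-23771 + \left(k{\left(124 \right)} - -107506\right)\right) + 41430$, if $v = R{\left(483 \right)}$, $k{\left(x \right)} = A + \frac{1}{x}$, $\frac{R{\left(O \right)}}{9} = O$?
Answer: $- \frac{1376839940905}{124} \approx -1.1104 \cdot 10^{10}$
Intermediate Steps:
$R{\left(O \right)} = 9 O$
$k{\left(x \right)} = -89 + \frac{1}{x}$
$v = 4347$ ($v = 9 \cdot 483 = 4347$)
$\left(v - 137092\right) \left(-23771 + \left(k{\left(124 \right)} - -107506\right)\right) + 41430 = \left(4347 - 137092\right) \left(-23771 - \left(-107417 - \frac{1}{124}\right)\right) + 41430 = - 132745 \left(-23771 + \left(\left(-89 + \frac{1}{124}\right) + 107506\right)\right) + 41430 = - 132745 \left(-23771 + \left(- \frac{11035}{124} + 107506\right)\right) + 41430 = - 132745 \left(-23771 + \frac{13319709}{124}\right) + 41430 = \left(-132745\right) \frac{10372105}{124} + 41430 = - \frac{1376845078225}{124} + 41430 = - \frac{1376839940905}{124}$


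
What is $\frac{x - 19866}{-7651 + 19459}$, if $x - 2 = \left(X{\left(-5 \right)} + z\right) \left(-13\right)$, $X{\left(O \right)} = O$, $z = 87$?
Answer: $- \frac{10465}{5904} \approx -1.7725$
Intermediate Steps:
$x = -1064$ ($x = 2 + \left(-5 + 87\right) \left(-13\right) = 2 + 82 \left(-13\right) = 2 - 1066 = -1064$)
$\frac{x - 19866}{-7651 + 19459} = \frac{-1064 - 19866}{-7651 + 19459} = \frac{-1064 - 19866}{11808} = \left(-1064 - 19866\right) \frac{1}{11808} = \left(-20930\right) \frac{1}{11808} = - \frac{10465}{5904}$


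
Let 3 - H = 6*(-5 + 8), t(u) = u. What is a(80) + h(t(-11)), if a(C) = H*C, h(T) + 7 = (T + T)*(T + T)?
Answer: -723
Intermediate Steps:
h(T) = -7 + 4*T² (h(T) = -7 + (T + T)*(T + T) = -7 + (2*T)*(2*T) = -7 + 4*T²)
H = -15 (H = 3 - 6*(-5 + 8) = 3 - 6*3 = 3 - 1*18 = 3 - 18 = -15)
a(C) = -15*C
a(80) + h(t(-11)) = -15*80 + (-7 + 4*(-11)²) = -1200 + (-7 + 4*121) = -1200 + (-7 + 484) = -1200 + 477 = -723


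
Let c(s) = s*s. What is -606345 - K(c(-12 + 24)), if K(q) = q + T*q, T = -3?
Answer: -606057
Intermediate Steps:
c(s) = s²
K(q) = -2*q (K(q) = q - 3*q = -2*q)
-606345 - K(c(-12 + 24)) = -606345 - (-2)*(-12 + 24)² = -606345 - (-2)*12² = -606345 - (-2)*144 = -606345 - 1*(-288) = -606345 + 288 = -606057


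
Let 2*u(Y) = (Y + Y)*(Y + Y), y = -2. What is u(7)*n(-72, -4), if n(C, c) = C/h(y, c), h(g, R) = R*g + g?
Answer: -1176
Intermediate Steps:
h(g, R) = g + R*g
u(Y) = 2*Y**2 (u(Y) = ((Y + Y)*(Y + Y))/2 = ((2*Y)*(2*Y))/2 = (4*Y**2)/2 = 2*Y**2)
n(C, c) = C/(-2 - 2*c) (n(C, c) = C/((-2*(1 + c))) = C/(-2 - 2*c))
u(7)*n(-72, -4) = (2*7**2)*((1/2)*(-72)/(-1 - 1*(-4))) = (2*49)*((1/2)*(-72)/(-1 + 4)) = 98*((1/2)*(-72)/3) = 98*((1/2)*(-72)*(1/3)) = 98*(-12) = -1176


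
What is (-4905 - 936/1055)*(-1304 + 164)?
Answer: 1180062108/211 ≈ 5.5927e+6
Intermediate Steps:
(-4905 - 936/1055)*(-1304 + 164) = (-4905 - 936*1/1055)*(-1140) = (-4905 - 936/1055)*(-1140) = -5175711/1055*(-1140) = 1180062108/211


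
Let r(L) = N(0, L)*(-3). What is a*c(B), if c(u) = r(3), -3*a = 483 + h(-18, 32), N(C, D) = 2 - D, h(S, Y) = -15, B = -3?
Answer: -468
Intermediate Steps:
r(L) = -6 + 3*L (r(L) = (2 - L)*(-3) = -6 + 3*L)
a = -156 (a = -(483 - 15)/3 = -1/3*468 = -156)
c(u) = 3 (c(u) = -6 + 3*3 = -6 + 9 = 3)
a*c(B) = -156*3 = -468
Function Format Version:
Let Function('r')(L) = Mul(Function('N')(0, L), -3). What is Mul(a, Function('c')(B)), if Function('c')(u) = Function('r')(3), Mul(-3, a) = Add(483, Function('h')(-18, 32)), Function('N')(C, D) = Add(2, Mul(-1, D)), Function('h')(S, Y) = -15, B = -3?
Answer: -468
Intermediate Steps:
Function('r')(L) = Add(-6, Mul(3, L)) (Function('r')(L) = Mul(Add(2, Mul(-1, L)), -3) = Add(-6, Mul(3, L)))
a = -156 (a = Mul(Rational(-1, 3), Add(483, -15)) = Mul(Rational(-1, 3), 468) = -156)
Function('c')(u) = 3 (Function('c')(u) = Add(-6, Mul(3, 3)) = Add(-6, 9) = 3)
Mul(a, Function('c')(B)) = Mul(-156, 3) = -468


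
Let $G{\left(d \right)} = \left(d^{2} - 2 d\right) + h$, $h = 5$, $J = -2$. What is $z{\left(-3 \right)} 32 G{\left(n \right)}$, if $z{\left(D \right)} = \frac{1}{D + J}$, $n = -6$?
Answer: $- \frac{1696}{5} \approx -339.2$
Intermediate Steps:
$G{\left(d \right)} = 5 + d^{2} - 2 d$ ($G{\left(d \right)} = \left(d^{2} - 2 d\right) + 5 = 5 + d^{2} - 2 d$)
$z{\left(D \right)} = \frac{1}{-2 + D}$ ($z{\left(D \right)} = \frac{1}{D - 2} = \frac{1}{-2 + D}$)
$z{\left(-3 \right)} 32 G{\left(n \right)} = \frac{1}{-2 - 3} \cdot 32 \left(5 + \left(-6\right)^{2} - -12\right) = \frac{1}{-5} \cdot 32 \left(5 + 36 + 12\right) = \left(- \frac{1}{5}\right) 32 \cdot 53 = \left(- \frac{32}{5}\right) 53 = - \frac{1696}{5}$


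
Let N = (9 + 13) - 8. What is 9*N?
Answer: 126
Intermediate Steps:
N = 14 (N = 22 - 8 = 14)
9*N = 9*14 = 126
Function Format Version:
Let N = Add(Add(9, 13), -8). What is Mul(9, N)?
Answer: 126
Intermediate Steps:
N = 14 (N = Add(22, -8) = 14)
Mul(9, N) = Mul(9, 14) = 126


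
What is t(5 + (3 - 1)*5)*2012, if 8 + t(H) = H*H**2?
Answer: 6774404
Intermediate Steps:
t(H) = -8 + H**3 (t(H) = -8 + H*H**2 = -8 + H**3)
t(5 + (3 - 1)*5)*2012 = (-8 + (5 + (3 - 1)*5)**3)*2012 = (-8 + (5 + 2*5)**3)*2012 = (-8 + (5 + 10)**3)*2012 = (-8 + 15**3)*2012 = (-8 + 3375)*2012 = 3367*2012 = 6774404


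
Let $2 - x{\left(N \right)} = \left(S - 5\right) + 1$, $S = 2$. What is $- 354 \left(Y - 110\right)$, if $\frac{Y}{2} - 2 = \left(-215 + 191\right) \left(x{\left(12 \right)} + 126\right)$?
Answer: $2246484$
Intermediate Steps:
$x{\left(N \right)} = 4$ ($x{\left(N \right)} = 2 - \left(\left(2 - 5\right) + 1\right) = 2 - \left(-3 + 1\right) = 2 - -2 = 2 + 2 = 4$)
$Y = -6236$ ($Y = 4 + 2 \left(-215 + 191\right) \left(4 + 126\right) = 4 + 2 \left(\left(-24\right) 130\right) = 4 + 2 \left(-3120\right) = 4 - 6240 = -6236$)
$- 354 \left(Y - 110\right) = - 354 \left(-6236 - 110\right) = \left(-354\right) \left(-6346\right) = 2246484$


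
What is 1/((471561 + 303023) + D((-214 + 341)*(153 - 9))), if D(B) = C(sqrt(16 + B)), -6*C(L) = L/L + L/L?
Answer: 3/2323751 ≈ 1.2910e-6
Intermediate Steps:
C(L) = -1/3 (C(L) = -(L/L + L/L)/6 = -(1 + 1)/6 = -1/6*2 = -1/3)
D(B) = -1/3
1/((471561 + 303023) + D((-214 + 341)*(153 - 9))) = 1/((471561 + 303023) - 1/3) = 1/(774584 - 1/3) = 1/(2323751/3) = 3/2323751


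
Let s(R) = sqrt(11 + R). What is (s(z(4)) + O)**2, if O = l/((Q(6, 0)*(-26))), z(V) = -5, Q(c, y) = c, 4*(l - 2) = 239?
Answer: 14185/2304 - 19*sqrt(6)/24 ≈ 4.2175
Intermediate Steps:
l = 247/4 (l = 2 + (1/4)*239 = 2 + 239/4 = 247/4 ≈ 61.750)
O = -19/48 (O = 247/(4*((6*(-26)))) = (247/4)/(-156) = (247/4)*(-1/156) = -19/48 ≈ -0.39583)
(s(z(4)) + O)**2 = (sqrt(11 - 5) - 19/48)**2 = (sqrt(6) - 19/48)**2 = (-19/48 + sqrt(6))**2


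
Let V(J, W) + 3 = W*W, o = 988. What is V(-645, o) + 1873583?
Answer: 2849724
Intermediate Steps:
V(J, W) = -3 + W**2 (V(J, W) = -3 + W*W = -3 + W**2)
V(-645, o) + 1873583 = (-3 + 988**2) + 1873583 = (-3 + 976144) + 1873583 = 976141 + 1873583 = 2849724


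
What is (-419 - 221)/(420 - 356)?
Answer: -10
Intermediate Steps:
(-419 - 221)/(420 - 356) = -640/64 = -640*1/64 = -10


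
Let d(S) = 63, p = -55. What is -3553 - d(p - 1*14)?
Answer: -3616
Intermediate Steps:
-3553 - d(p - 1*14) = -3553 - 1*63 = -3553 - 63 = -3616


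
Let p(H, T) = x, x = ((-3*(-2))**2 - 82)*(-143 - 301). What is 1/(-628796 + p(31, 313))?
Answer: -1/608372 ≈ -1.6437e-6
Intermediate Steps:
x = 20424 (x = (6**2 - 82)*(-444) = (36 - 82)*(-444) = -46*(-444) = 20424)
p(H, T) = 20424
1/(-628796 + p(31, 313)) = 1/(-628796 + 20424) = 1/(-608372) = -1/608372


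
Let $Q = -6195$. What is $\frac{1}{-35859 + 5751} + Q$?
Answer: $- \frac{186519061}{30108} \approx -6195.0$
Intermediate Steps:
$\frac{1}{-35859 + 5751} + Q = \frac{1}{-35859 + 5751} - 6195 = \frac{1}{-30108} - 6195 = - \frac{1}{30108} - 6195 = - \frac{186519061}{30108}$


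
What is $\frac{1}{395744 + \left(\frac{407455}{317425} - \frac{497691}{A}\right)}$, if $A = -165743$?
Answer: $\frac{10522194355}{4164140385301068} \approx 2.5269 \cdot 10^{-6}$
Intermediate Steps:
$\frac{1}{395744 + \left(\frac{407455}{317425} - \frac{497691}{A}\right)} = \frac{1}{395744 + \left(\frac{407455}{317425} - \frac{497691}{-165743}\right)} = \frac{1}{395744 + \left(407455 \cdot \frac{1}{317425} - - \frac{497691}{165743}\right)} = \frac{1}{395744 + \left(\frac{81491}{63485} + \frac{497691}{165743}\right)} = \frac{1}{395744 + \frac{45102475948}{10522194355}} = \frac{1}{\frac{4164140385301068}{10522194355}} = \frac{10522194355}{4164140385301068}$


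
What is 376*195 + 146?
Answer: 73466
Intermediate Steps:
376*195 + 146 = 73320 + 146 = 73466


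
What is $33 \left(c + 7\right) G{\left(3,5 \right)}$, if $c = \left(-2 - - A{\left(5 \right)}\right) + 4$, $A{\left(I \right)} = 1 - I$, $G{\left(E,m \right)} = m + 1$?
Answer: $990$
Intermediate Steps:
$G{\left(E,m \right)} = 1 + m$
$c = -2$ ($c = \left(-2 + \left(\left(1 - 5\right) - 0\right)\right) + 4 = \left(-2 + \left(\left(1 - 5\right) + 0\right)\right) + 4 = \left(-2 + \left(-4 + 0\right)\right) + 4 = \left(-2 - 4\right) + 4 = -6 + 4 = -2$)
$33 \left(c + 7\right) G{\left(3,5 \right)} = 33 \left(-2 + 7\right) \left(1 + 5\right) = 33 \cdot 5 \cdot 6 = 165 \cdot 6 = 990$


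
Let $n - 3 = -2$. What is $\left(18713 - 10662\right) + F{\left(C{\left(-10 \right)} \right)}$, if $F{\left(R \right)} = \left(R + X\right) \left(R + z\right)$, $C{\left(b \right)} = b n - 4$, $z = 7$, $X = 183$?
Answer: $6868$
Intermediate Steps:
$n = 1$ ($n = 3 - 2 = 1$)
$C{\left(b \right)} = -4 + b$ ($C{\left(b \right)} = b 1 - 4 = b - 4 = -4 + b$)
$F{\left(R \right)} = \left(7 + R\right) \left(183 + R\right)$ ($F{\left(R \right)} = \left(R + 183\right) \left(R + 7\right) = \left(183 + R\right) \left(7 + R\right) = \left(7 + R\right) \left(183 + R\right)$)
$\left(18713 - 10662\right) + F{\left(C{\left(-10 \right)} \right)} = \left(18713 - 10662\right) + \left(1281 + \left(-4 - 10\right)^{2} + 190 \left(-4 - 10\right)\right) = 8051 + \left(1281 + \left(-14\right)^{2} + 190 \left(-14\right)\right) = 8051 + \left(1281 + 196 - 2660\right) = 8051 - 1183 = 6868$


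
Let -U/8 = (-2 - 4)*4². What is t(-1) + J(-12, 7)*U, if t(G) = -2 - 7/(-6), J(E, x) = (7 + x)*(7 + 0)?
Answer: 451579/6 ≈ 75263.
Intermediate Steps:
J(E, x) = 49 + 7*x (J(E, x) = (7 + x)*7 = 49 + 7*x)
t(G) = -⅚ (t(G) = -2 - 7*(-1)/6 = -2 - 1*(-7/6) = -2 + 7/6 = -⅚)
U = 768 (U = -8*(-2 - 4)*4² = -(-48)*16 = -8*(-96) = 768)
t(-1) + J(-12, 7)*U = -⅚ + (49 + 7*7)*768 = -⅚ + (49 + 49)*768 = -⅚ + 98*768 = -⅚ + 75264 = 451579/6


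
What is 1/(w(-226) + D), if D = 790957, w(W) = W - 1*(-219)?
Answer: 1/790950 ≈ 1.2643e-6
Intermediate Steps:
w(W) = 219 + W (w(W) = W + 219 = 219 + W)
1/(w(-226) + D) = 1/((219 - 226) + 790957) = 1/(-7 + 790957) = 1/790950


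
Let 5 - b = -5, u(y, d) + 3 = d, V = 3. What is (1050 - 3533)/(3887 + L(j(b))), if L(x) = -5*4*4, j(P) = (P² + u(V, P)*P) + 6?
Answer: -2483/3807 ≈ -0.65222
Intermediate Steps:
u(y, d) = -3 + d
b = 10 (b = 5 - 1*(-5) = 5 + 5 = 10)
j(P) = 6 + P² + P*(-3 + P) (j(P) = (P² + (-3 + P)*P) + 6 = (P² + P*(-3 + P)) + 6 = 6 + P² + P*(-3 + P))
L(x) = -80 (L(x) = -20*4 = -80)
(1050 - 3533)/(3887 + L(j(b))) = (1050 - 3533)/(3887 - 80) = -2483/3807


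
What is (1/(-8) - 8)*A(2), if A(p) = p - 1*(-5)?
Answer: -455/8 ≈ -56.875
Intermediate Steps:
A(p) = 5 + p (A(p) = p + 5 = 5 + p)
(1/(-8) - 8)*A(2) = (1/(-8) - 8)*(5 + 2) = (-⅛ - 8)*7 = -65/8*7 = -455/8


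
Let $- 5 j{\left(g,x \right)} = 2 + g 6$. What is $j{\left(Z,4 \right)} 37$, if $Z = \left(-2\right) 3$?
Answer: $\frac{1258}{5} \approx 251.6$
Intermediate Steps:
$Z = -6$
$j{\left(g,x \right)} = - \frac{2}{5} - \frac{6 g}{5}$ ($j{\left(g,x \right)} = - \frac{2 + g 6}{5} = - \frac{2 + 6 g}{5} = - \frac{2}{5} - \frac{6 g}{5}$)
$j{\left(Z,4 \right)} 37 = \left(- \frac{2}{5} - - \frac{36}{5}\right) 37 = \left(- \frac{2}{5} + \frac{36}{5}\right) 37 = \frac{34}{5} \cdot 37 = \frac{1258}{5}$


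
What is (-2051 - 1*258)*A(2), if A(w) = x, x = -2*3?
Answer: 13854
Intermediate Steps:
x = -6
A(w) = -6
(-2051 - 1*258)*A(2) = (-2051 - 1*258)*(-6) = (-2051 - 258)*(-6) = -2309*(-6) = 13854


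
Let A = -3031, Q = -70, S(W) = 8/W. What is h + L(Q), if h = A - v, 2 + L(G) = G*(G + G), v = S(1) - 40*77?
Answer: 9839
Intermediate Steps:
v = -3072 (v = 8/1 - 40*77 = 8*1 - 3080 = 8 - 3080 = -3072)
L(G) = -2 + 2*G² (L(G) = -2 + G*(G + G) = -2 + G*(2*G) = -2 + 2*G²)
h = 41 (h = -3031 - 1*(-3072) = -3031 + 3072 = 41)
h + L(Q) = 41 + (-2 + 2*(-70)²) = 41 + (-2 + 2*4900) = 41 + (-2 + 9800) = 41 + 9798 = 9839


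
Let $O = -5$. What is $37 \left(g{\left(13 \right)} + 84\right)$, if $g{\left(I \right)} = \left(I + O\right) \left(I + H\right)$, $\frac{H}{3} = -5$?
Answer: $2516$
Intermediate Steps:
$H = -15$ ($H = 3 \left(-5\right) = -15$)
$g{\left(I \right)} = \left(-15 + I\right) \left(-5 + I\right)$ ($g{\left(I \right)} = \left(I - 5\right) \left(I - 15\right) = \left(-5 + I\right) \left(-15 + I\right) = \left(-15 + I\right) \left(-5 + I\right)$)
$37 \left(g{\left(13 \right)} + 84\right) = 37 \left(\left(75 + 13^{2} - 260\right) + 84\right) = 37 \left(\left(75 + 169 - 260\right) + 84\right) = 37 \left(-16 + 84\right) = 37 \cdot 68 = 2516$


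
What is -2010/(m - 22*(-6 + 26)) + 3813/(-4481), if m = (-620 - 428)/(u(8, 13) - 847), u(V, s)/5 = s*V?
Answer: 1200304227/320015096 ≈ 3.7508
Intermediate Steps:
u(V, s) = 5*V*s (u(V, s) = 5*(s*V) = 5*(V*s) = 5*V*s)
m = 1048/327 (m = (-620 - 428)/(5*8*13 - 847) = -1048/(520 - 847) = -1048/(-327) = -1048*(-1/327) = 1048/327 ≈ 3.2049)
-2010/(m - 22*(-6 + 26)) + 3813/(-4481) = -2010/(1048/327 - 22*(-6 + 26)) + 3813/(-4481) = -2010/(1048/327 - 22*20) + 3813*(-1/4481) = -2010/(1048/327 - 440) - 3813/4481 = -2010/(-142832/327) - 3813/4481 = -2010*(-327/142832) - 3813/4481 = 328635/71416 - 3813/4481 = 1200304227/320015096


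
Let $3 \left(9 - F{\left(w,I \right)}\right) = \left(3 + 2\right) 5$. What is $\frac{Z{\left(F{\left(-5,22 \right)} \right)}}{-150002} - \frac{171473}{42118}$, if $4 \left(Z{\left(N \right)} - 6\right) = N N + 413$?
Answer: $- \frac{463066182311}{113720116248} \approx -4.072$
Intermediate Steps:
$F{\left(w,I \right)} = \frac{2}{3}$ ($F{\left(w,I \right)} = 9 - \frac{\left(3 + 2\right) 5}{3} = 9 - \frac{5 \cdot 5}{3} = 9 - \frac{25}{3} = \frac{2}{3}$)
$Z{\left(N \right)} = \frac{437}{4} + \frac{N^{2}}{4}$ ($Z{\left(N \right)} = 6 + \frac{N N + 413}{4} = 6 + \frac{N^{2} + 413}{4} = 6 + \frac{413 + N^{2}}{4} = 6 + \left(\frac{413}{4} + \frac{N^{2}}{4}\right) = \frac{437}{4} + \frac{N^{2}}{4}$)
$\frac{Z{\left(F{\left(-5,22 \right)} \right)}}{-150002} - \frac{171473}{42118} = \frac{\frac{437}{4} + \frac{\left(\frac{2}{3}\right)^{2}}{4}}{-150002} - \frac{171473}{42118} = \left(\frac{437}{4} + \frac{1}{4} \cdot \frac{4}{9}\right) \left(- \frac{1}{150002}\right) - \frac{171473}{42118} = \left(\frac{437}{4} + \frac{1}{9}\right) \left(- \frac{1}{150002}\right) - \frac{171473}{42118} = \frac{3937}{36} \left(- \frac{1}{150002}\right) - \frac{171473}{42118} = - \frac{3937}{5400072} - \frac{171473}{42118} = - \frac{463066182311}{113720116248}$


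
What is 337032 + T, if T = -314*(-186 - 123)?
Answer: 434058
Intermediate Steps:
T = 97026 (T = -314*(-309) = 97026)
337032 + T = 337032 + 97026 = 434058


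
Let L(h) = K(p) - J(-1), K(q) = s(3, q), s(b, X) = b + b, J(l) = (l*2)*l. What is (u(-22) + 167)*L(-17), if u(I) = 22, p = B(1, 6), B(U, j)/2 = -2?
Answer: 756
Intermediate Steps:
B(U, j) = -4 (B(U, j) = 2*(-2) = -4)
J(l) = 2*l² (J(l) = (2*l)*l = 2*l²)
p = -4
s(b, X) = 2*b
K(q) = 6 (K(q) = 2*3 = 6)
L(h) = 4 (L(h) = 6 - 2*(-1)² = 6 - 2 = 4)
(u(-22) + 167)*L(-17) = (22 + 167)*4 = 189*4 = 756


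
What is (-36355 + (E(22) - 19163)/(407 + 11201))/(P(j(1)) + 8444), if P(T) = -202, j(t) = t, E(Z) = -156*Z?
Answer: -422031435/95673136 ≈ -4.4112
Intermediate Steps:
(-36355 + (E(22) - 19163)/(407 + 11201))/(P(j(1)) + 8444) = (-36355 + (-156*22 - 19163)/(407 + 11201))/(-202 + 8444) = (-36355 + (-3432 - 19163)/11608)/8242 = (-36355 - 22595*1/11608)*(1/8242) = (-36355 - 22595/11608)*(1/8242) = -422031435/11608*1/8242 = -422031435/95673136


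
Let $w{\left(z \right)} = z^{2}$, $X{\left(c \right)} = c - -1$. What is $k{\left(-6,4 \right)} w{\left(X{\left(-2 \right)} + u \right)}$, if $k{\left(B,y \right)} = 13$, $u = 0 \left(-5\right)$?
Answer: $13$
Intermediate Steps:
$X{\left(c \right)} = 1 + c$ ($X{\left(c \right)} = c + 1 = 1 + c$)
$u = 0$
$k{\left(-6,4 \right)} w{\left(X{\left(-2 \right)} + u \right)} = 13 \left(\left(1 - 2\right) + 0\right)^{2} = 13 \left(-1 + 0\right)^{2} = 13 \left(-1\right)^{2} = 13 \cdot 1 = 13$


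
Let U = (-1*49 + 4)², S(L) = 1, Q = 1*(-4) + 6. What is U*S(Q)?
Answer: 2025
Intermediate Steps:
Q = 2 (Q = -4 + 6 = 2)
U = 2025 (U = (-49 + 4)² = (-45)² = 2025)
U*S(Q) = 2025*1 = 2025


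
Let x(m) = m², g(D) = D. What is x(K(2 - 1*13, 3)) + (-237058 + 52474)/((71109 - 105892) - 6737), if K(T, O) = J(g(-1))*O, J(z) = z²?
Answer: 23261/1730 ≈ 13.446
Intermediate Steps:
K(T, O) = O (K(T, O) = (-1)²*O = 1*O = O)
x(K(2 - 1*13, 3)) + (-237058 + 52474)/((71109 - 105892) - 6737) = 3² + (-237058 + 52474)/((71109 - 105892) - 6737) = 9 - 184584/(-34783 - 6737) = 9 - 184584/(-41520) = 9 - 184584*(-1/41520) = 9 + 7691/1730 = 23261/1730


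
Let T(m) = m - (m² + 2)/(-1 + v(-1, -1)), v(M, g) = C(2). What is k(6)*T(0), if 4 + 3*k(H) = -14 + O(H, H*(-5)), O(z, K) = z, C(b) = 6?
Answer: 8/5 ≈ 1.6000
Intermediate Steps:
v(M, g) = 6
T(m) = -⅖ + m - m²/5 (T(m) = m - (m² + 2)/(-1 + 6) = m - (2 + m²)/5 = m - (⅖ + m²/5) = m + (-⅖ - m²/5) = -⅖ + m - m²/5)
k(H) = -6 + H/3 (k(H) = -4/3 + (-14 + H)/3 = -4/3 + (-14/3 + H/3) = -6 + H/3)
k(6)*T(0) = (-6 + (⅓)*6)*(-⅖ + 0 - ⅕*0²) = (-6 + 2)*(-⅖ + 0 - ⅕*0) = -4*(-⅖ + 0 + 0) = -4*(-⅖) = 8/5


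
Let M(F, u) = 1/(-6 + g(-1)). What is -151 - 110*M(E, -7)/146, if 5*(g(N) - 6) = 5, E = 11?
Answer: -11078/73 ≈ -151.75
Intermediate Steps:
g(N) = 7 (g(N) = 6 + (1/5)*5 = 6 + 1 = 7)
M(F, u) = 1 (M(F, u) = 1/(-6 + 7) = 1/1 = 1)
-151 - 110*M(E, -7)/146 = -151 - 110/146 = -151 - 110*1/146 = -151 - 55/73 = -11078/73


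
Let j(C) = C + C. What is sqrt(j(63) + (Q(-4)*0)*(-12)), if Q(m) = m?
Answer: 3*sqrt(14) ≈ 11.225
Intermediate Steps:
j(C) = 2*C
sqrt(j(63) + (Q(-4)*0)*(-12)) = sqrt(2*63 - 4*0*(-12)) = sqrt(126 + 0*(-12)) = sqrt(126 + 0) = sqrt(126) = 3*sqrt(14)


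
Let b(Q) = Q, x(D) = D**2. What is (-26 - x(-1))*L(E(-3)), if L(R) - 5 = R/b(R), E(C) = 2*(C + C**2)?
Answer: -162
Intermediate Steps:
E(C) = 2*C + 2*C**2
L(R) = 6 (L(R) = 5 + R/R = 5 + 1 = 6)
(-26 - x(-1))*L(E(-3)) = (-26 - 1*(-1)**2)*6 = (-26 - 1*1)*6 = (-26 - 1)*6 = -27*6 = -162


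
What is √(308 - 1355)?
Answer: I*√1047 ≈ 32.357*I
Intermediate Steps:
√(308 - 1355) = √(-1047) = I*√1047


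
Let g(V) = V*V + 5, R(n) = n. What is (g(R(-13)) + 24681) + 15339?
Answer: 40194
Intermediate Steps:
g(V) = 5 + V² (g(V) = V² + 5 = 5 + V²)
(g(R(-13)) + 24681) + 15339 = ((5 + (-13)²) + 24681) + 15339 = ((5 + 169) + 24681) + 15339 = (174 + 24681) + 15339 = 24855 + 15339 = 40194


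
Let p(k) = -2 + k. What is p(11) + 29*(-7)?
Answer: -194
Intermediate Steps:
p(11) + 29*(-7) = (-2 + 11) + 29*(-7) = 9 - 203 = -194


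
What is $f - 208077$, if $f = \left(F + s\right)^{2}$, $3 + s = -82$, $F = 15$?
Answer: $-203177$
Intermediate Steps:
$s = -85$ ($s = -3 - 82 = -85$)
$f = 4900$ ($f = \left(15 - 85\right)^{2} = \left(-70\right)^{2} = 4900$)
$f - 208077 = 4900 - 208077 = -203177$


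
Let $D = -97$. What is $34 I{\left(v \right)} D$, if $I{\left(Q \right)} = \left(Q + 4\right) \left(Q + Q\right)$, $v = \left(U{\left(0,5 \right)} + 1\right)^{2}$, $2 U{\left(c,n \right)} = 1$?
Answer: $- \frac{371025}{4} \approx -92756.0$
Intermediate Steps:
$U{\left(c,n \right)} = \frac{1}{2}$ ($U{\left(c,n \right)} = \frac{1}{2} \cdot 1 = \frac{1}{2}$)
$v = \frac{9}{4}$ ($v = \left(\frac{1}{2} + 1\right)^{2} = \left(\frac{3}{2}\right)^{2} = \frac{9}{4} \approx 2.25$)
$I{\left(Q \right)} = 2 Q \left(4 + Q\right)$ ($I{\left(Q \right)} = \left(4 + Q\right) 2 Q = 2 Q \left(4 + Q\right)$)
$34 I{\left(v \right)} D = 34 \cdot 2 \cdot \frac{9}{4} \left(4 + \frac{9}{4}\right) \left(-97\right) = 34 \cdot 2 \cdot \frac{9}{4} \cdot \frac{25}{4} \left(-97\right) = 34 \cdot \frac{225}{8} \left(-97\right) = \frac{3825}{4} \left(-97\right) = - \frac{371025}{4}$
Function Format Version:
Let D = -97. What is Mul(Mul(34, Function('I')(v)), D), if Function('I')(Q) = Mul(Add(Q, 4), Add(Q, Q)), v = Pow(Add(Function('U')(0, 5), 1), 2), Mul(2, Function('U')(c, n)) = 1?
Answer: Rational(-371025, 4) ≈ -92756.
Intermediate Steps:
Function('U')(c, n) = Rational(1, 2) (Function('U')(c, n) = Mul(Rational(1, 2), 1) = Rational(1, 2))
v = Rational(9, 4) (v = Pow(Add(Rational(1, 2), 1), 2) = Pow(Rational(3, 2), 2) = Rational(9, 4) ≈ 2.2500)
Function('I')(Q) = Mul(2, Q, Add(4, Q)) (Function('I')(Q) = Mul(Add(4, Q), Mul(2, Q)) = Mul(2, Q, Add(4, Q)))
Mul(Mul(34, Function('I')(v)), D) = Mul(Mul(34, Mul(2, Rational(9, 4), Add(4, Rational(9, 4)))), -97) = Mul(Mul(34, Mul(2, Rational(9, 4), Rational(25, 4))), -97) = Mul(Mul(34, Rational(225, 8)), -97) = Mul(Rational(3825, 4), -97) = Rational(-371025, 4)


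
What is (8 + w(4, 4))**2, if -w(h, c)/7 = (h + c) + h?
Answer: 5776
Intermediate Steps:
w(h, c) = -14*h - 7*c (w(h, c) = -7*((h + c) + h) = -7*((c + h) + h) = -7*(c + 2*h) = -14*h - 7*c)
(8 + w(4, 4))**2 = (8 + (-14*4 - 7*4))**2 = (8 + (-56 - 28))**2 = (8 - 84)**2 = (-76)**2 = 5776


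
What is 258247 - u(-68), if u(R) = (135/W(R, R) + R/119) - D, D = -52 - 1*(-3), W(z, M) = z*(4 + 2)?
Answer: 245805355/952 ≈ 2.5820e+5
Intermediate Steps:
W(z, M) = 6*z (W(z, M) = z*6 = 6*z)
D = -49 (D = -52 + 3 = -49)
u(R) = 49 + R/119 + 45/(2*R) (u(R) = (135/((6*R)) + R/119) - 1*(-49) = (135*(1/(6*R)) + R*(1/119)) + 49 = (45/(2*R) + R/119) + 49 = (R/119 + 45/(2*R)) + 49 = 49 + R/119 + 45/(2*R))
258247 - u(-68) = 258247 - (49 + (1/119)*(-68) + (45/2)/(-68)) = 258247 - (49 - 4/7 + (45/2)*(-1/68)) = 258247 - (49 - 4/7 - 45/136) = 258247 - 1*45789/952 = 258247 - 45789/952 = 245805355/952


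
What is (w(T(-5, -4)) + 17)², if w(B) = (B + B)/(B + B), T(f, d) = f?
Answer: 324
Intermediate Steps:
w(B) = 1 (w(B) = (2*B)/((2*B)) = (2*B)*(1/(2*B)) = 1)
(w(T(-5, -4)) + 17)² = (1 + 17)² = 18² = 324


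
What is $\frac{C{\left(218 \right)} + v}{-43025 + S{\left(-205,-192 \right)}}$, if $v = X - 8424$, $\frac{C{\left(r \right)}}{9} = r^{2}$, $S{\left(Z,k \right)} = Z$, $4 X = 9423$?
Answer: $- \frac{562197}{57640} \approx -9.7536$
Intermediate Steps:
$X = \frac{9423}{4}$ ($X = \frac{1}{4} \cdot 9423 = \frac{9423}{4} \approx 2355.8$)
$C{\left(r \right)} = 9 r^{2}$
$v = - \frac{24273}{4}$ ($v = \frac{9423}{4} - 8424 = - \frac{24273}{4} \approx -6068.3$)
$\frac{C{\left(218 \right)} + v}{-43025 + S{\left(-205,-192 \right)}} = \frac{9 \cdot 218^{2} - \frac{24273}{4}}{-43025 - 205} = \frac{9 \cdot 47524 - \frac{24273}{4}}{-43230} = \left(427716 - \frac{24273}{4}\right) \left(- \frac{1}{43230}\right) = \frac{1686591}{4} \left(- \frac{1}{43230}\right) = - \frac{562197}{57640}$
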